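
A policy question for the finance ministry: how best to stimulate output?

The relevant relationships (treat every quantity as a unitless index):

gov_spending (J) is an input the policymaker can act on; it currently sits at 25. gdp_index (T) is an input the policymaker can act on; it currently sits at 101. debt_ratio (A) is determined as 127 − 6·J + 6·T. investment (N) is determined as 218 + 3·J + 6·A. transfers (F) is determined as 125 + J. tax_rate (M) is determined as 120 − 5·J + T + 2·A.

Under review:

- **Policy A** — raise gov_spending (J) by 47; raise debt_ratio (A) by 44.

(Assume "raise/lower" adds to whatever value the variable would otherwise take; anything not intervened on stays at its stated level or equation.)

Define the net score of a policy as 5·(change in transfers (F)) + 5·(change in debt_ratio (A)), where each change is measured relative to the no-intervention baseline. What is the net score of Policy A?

Baseline:
  J = 25
  T = 101
  A = 127 − 6·25 + 6·101 = 583
  F = 125 + 25 = 150
Policy A (J + 47, A + 44):
  J = 25 + 47 = 72
  T = 101
  A = 127 − 6·72 + 6·101 (+44 from intervention) = 345
  F = 125 + 72 = 197
ΔF = 197 − 150 = 47; ΔA = 345 − 583 = -238
Score = 5·47 + 5·(-238) = -955

-955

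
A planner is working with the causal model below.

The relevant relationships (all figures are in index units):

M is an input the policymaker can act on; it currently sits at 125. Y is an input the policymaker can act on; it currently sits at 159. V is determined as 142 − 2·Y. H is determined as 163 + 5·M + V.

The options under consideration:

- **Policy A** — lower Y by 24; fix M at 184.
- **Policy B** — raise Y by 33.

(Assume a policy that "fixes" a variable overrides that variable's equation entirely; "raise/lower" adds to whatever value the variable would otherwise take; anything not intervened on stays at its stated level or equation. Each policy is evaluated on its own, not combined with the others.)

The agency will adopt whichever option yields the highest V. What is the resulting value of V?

Policy A (Y − 24, M := 184):
  Y = 159 − 24 = 135
  V = 142 − 2·135 = -128
Policy B (Y + 33):
  Y = 159 + 33 = 192
  V = 142 − 2·192 = -242
Comparing — Policy A: V=-128, Policy B: V=-242. Highest is -128 (Policy A).

-128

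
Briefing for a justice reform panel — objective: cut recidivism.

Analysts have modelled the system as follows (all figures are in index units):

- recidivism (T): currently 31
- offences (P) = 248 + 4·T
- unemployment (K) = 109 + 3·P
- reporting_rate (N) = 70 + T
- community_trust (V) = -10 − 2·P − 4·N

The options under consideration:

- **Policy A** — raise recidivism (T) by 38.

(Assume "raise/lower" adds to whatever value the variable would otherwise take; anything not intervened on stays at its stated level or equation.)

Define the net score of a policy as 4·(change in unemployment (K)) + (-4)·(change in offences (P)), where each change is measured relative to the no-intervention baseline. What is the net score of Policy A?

1216

Baseline:
  T = 31
  P = 248 + 4·31 = 372
  K = 109 + 3·372 = 1225
Policy A (T + 38):
  T = 31 + 38 = 69
  P = 248 + 4·69 = 524
  K = 109 + 3·524 = 1681
ΔK = 1681 − 1225 = 456; ΔP = 524 − 372 = 152
Score = 4·456 + (-4)·152 = 1216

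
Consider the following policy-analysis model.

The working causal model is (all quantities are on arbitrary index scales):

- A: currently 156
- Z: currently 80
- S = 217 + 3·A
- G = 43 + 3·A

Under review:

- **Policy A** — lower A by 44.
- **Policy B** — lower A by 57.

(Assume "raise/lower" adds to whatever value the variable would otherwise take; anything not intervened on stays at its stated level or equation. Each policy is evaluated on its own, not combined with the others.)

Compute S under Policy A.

Policy A (A − 44):
  A = 156 − 44 = 112
  S = 217 + 3·112 = 553

553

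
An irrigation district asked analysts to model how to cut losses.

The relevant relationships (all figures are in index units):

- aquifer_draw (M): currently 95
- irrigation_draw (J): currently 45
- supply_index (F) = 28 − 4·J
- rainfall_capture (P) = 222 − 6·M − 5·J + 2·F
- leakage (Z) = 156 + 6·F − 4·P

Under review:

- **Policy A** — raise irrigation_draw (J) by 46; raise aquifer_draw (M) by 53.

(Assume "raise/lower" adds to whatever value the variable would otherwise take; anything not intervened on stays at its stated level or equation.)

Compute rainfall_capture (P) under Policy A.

-1793

Policy A (J + 46, M + 53):
  M = 95 + 53 = 148
  J = 45 + 46 = 91
  F = 28 − 4·91 = -336
  P = 222 − 6·148 − 5·91 + 2·(-336) = -1793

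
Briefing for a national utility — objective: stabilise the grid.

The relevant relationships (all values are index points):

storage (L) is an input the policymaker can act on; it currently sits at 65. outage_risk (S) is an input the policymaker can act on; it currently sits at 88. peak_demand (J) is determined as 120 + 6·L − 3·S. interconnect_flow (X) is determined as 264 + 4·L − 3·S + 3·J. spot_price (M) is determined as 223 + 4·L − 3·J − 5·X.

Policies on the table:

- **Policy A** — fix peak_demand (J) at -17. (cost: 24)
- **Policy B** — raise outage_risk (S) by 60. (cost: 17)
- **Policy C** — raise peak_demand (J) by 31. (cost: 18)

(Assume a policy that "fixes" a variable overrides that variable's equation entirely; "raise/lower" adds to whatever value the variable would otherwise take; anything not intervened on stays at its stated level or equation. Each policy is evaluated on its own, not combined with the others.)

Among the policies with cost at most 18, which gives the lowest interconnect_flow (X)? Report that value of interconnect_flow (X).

Policy B (S + 60):
  L = 65
  S = 88 + 60 = 148
  J = 120 + 6·65 − 3·148 = 66
  X = 264 + 4·65 − 3·148 + 3·66 = 278
Policy C (J + 31):
  L = 65
  S = 88
  J = 120 + 6·65 − 3·88 (+31 from intervention) = 277
  X = 264 + 4·65 − 3·88 + 3·277 = 1091
Comparing — Policy B: X=278, Policy C: X=1091. Lowest is 278 (Policy B).

278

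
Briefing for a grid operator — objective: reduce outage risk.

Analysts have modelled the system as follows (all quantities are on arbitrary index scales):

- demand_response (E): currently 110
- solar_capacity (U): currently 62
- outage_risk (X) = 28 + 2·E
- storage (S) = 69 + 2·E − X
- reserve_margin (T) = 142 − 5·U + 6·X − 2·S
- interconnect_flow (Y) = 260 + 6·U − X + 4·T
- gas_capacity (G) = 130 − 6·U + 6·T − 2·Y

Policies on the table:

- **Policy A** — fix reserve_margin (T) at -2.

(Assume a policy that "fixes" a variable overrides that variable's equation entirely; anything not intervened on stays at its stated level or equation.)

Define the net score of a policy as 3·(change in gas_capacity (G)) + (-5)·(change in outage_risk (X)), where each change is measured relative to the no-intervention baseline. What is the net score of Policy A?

Baseline:
  E = 110
  U = 62
  X = 28 + 2·110 = 248
  S = 69 + 2·110 − 248 = 41
  T = 142 − 5·62 + 6·248 − 2·41 = 1238
  Y = 260 + 6·62 − 248 + 4·1238 = 5336
  G = 130 − 6·62 + 6·1238 − 2·5336 = -3486
Policy A (T := -2):
  E = 110
  U = 62
  X = 28 + 2·110 = 248
  S = 69 + 2·110 − 248 = 41
  T = -2
  Y = 260 + 6·62 − 248 + 4·(-2) = 376
  G = 130 − 6·62 + 6·(-2) − 2·376 = -1006
ΔG = -1006 − (-3486) = 2480; ΔX = 248 − 248 = 0
Score = 3·2480 + (-5)·0 = 7440

7440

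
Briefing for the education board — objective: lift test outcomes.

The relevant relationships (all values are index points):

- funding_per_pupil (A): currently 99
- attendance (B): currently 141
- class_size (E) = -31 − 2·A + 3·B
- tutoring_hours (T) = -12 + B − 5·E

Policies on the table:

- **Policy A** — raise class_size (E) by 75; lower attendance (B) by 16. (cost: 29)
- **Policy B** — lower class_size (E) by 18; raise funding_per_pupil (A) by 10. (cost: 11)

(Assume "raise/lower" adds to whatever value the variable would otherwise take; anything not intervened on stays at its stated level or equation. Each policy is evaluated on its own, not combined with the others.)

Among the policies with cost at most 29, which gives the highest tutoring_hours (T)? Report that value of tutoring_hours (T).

-651

Policy A (E + 75, B − 16):
  A = 99
  B = 141 − 16 = 125
  E = -31 − 2·99 + 3·125 (+75 from intervention) = 221
  T = -12 + 125 − 5·221 = -992
Policy B (E − 18, A + 10):
  A = 99 + 10 = 109
  B = 141
  E = -31 − 2·109 + 3·141 (−18 from intervention) = 156
  T = -12 + 141 − 5·156 = -651
Comparing — Policy A: T=-992, Policy B: T=-651. Highest is -651 (Policy B).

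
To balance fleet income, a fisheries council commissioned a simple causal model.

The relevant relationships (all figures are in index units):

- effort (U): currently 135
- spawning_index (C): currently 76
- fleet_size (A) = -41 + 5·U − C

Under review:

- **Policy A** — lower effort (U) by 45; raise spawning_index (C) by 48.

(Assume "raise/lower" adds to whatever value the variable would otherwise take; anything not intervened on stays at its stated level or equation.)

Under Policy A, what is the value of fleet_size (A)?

Policy A (U − 45, C + 48):
  U = 135 − 45 = 90
  C = 76 + 48 = 124
  A = -41 + 5·90 − 124 = 285

285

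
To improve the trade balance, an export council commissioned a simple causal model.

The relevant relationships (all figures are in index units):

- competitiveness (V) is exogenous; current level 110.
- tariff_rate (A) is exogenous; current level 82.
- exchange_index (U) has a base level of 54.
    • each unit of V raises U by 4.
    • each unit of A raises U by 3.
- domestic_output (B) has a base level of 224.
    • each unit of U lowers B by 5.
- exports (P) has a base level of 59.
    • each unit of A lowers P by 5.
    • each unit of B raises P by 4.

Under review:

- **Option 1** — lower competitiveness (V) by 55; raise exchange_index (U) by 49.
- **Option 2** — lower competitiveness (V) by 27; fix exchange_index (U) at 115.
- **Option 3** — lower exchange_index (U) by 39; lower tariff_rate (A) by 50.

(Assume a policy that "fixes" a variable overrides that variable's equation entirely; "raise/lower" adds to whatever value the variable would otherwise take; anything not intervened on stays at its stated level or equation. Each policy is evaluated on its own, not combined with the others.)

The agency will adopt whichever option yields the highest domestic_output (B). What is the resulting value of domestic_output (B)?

Option 1 (V − 55, U + 49):
  V = 110 − 55 = 55
  A = 82
  U = 54 + 4·55 + 3·82 (+49 from intervention) = 569
  B = 224 − 5·569 = -2621
Option 2 (V − 27, U := 115):
  V = 110 − 27 = 83
  A = 82
  U = 115
  B = 224 − 5·115 = -351
Option 3 (U − 39, A − 50):
  V = 110
  A = 82 − 50 = 32
  U = 54 + 4·110 + 3·32 (−39 from intervention) = 551
  B = 224 − 5·551 = -2531
Comparing — Option 1: B=-2621, Option 2: B=-351, Option 3: B=-2531. Highest is -351 (Option 2).

-351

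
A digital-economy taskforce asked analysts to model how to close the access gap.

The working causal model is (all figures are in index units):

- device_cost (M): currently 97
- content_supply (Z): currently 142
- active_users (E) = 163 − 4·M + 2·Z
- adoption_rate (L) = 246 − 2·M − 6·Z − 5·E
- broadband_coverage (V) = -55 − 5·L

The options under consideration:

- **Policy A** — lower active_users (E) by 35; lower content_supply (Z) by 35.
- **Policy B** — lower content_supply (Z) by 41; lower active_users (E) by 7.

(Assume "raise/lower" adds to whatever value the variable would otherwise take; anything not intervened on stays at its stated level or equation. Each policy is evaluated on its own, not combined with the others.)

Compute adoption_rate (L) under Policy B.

-404

Policy B (Z − 41, E − 7):
  M = 97
  Z = 142 − 41 = 101
  E = 163 − 4·97 + 2·101 (−7 from intervention) = -30
  L = 246 − 2·97 − 6·101 − 5·(-30) = -404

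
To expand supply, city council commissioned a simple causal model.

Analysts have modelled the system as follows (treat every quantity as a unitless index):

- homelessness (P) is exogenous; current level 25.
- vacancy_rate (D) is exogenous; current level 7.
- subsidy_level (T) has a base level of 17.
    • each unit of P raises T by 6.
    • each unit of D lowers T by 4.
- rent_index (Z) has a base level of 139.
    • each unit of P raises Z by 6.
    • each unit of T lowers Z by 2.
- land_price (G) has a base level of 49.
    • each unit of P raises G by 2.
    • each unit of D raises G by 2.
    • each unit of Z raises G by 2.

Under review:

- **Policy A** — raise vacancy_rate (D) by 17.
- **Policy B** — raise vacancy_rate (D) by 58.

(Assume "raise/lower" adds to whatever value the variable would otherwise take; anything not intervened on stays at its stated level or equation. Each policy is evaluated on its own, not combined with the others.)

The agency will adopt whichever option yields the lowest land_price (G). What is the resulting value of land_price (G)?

Policy A (D + 17):
  P = 25
  D = 7 + 17 = 24
  T = 17 + 6·25 − 4·24 = 71
  Z = 139 + 6·25 − 2·71 = 147
  G = 49 + 2·25 + 2·24 + 2·147 = 441
Policy B (D + 58):
  P = 25
  D = 7 + 58 = 65
  T = 17 + 6·25 − 4·65 = -93
  Z = 139 + 6·25 − 2·(-93) = 475
  G = 49 + 2·25 + 2·65 + 2·475 = 1179
Comparing — Policy A: G=441, Policy B: G=1179. Lowest is 441 (Policy A).

441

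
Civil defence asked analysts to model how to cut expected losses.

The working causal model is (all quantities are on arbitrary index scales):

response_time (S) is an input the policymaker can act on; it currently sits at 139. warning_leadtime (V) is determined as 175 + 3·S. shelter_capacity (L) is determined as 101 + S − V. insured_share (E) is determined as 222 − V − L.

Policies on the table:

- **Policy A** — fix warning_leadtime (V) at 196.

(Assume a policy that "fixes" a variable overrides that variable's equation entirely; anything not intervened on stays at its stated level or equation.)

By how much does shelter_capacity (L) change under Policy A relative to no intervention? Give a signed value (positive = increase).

396

Baseline:
  S = 139
  V = 175 + 3·139 = 592
  L = 101 + 139 − 592 = -352
Policy A (V := 196):
  S = 139
  V = 196
  L = 101 + 139 − 196 = 44
Change in L: 44 − (-352) = 396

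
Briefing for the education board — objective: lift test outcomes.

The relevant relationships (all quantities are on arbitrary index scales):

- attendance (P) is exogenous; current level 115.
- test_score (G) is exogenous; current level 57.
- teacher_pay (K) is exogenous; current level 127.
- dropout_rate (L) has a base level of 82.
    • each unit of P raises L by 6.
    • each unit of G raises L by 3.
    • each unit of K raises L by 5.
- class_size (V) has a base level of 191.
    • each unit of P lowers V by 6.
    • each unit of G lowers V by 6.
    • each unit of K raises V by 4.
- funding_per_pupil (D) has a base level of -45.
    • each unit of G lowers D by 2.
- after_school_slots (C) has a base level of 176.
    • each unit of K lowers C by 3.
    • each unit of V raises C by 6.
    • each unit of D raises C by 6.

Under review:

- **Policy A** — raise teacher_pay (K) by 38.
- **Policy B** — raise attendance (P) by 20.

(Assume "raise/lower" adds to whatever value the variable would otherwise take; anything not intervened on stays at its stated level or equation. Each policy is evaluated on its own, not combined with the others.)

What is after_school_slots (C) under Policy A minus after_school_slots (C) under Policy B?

1518

Policy A (K + 38):
  P = 115
  G = 57
  K = 127 + 38 = 165
  V = 191 − 6·115 − 6·57 + 4·165 = -181
  D = -45 − 2·57 = -159
  C = 176 − 3·165 + 6·(-181) + 6·(-159) = -2359
Policy B (P + 20):
  P = 115 + 20 = 135
  G = 57
  K = 127
  V = 191 − 6·135 − 6·57 + 4·127 = -453
  D = -45 − 2·57 = -159
  C = 176 − 3·127 + 6·(-453) + 6·(-159) = -3877
C: -2359 − (-3877) = 1518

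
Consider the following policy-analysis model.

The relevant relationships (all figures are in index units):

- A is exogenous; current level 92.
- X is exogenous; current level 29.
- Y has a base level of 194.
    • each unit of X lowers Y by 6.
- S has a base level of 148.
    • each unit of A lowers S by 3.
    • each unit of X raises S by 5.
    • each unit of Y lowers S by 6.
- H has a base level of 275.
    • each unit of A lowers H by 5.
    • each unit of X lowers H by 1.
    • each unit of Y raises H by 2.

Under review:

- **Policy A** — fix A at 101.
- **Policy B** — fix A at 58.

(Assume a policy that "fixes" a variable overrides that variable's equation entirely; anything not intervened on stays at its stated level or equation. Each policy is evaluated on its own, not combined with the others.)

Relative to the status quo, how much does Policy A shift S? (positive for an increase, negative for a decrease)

-27

Baseline:
  A = 92
  X = 29
  Y = 194 − 6·29 = 20
  S = 148 − 3·92 + 5·29 − 6·20 = -103
Policy A (A := 101):
  A = 101
  X = 29
  Y = 194 − 6·29 = 20
  S = 148 − 3·101 + 5·29 − 6·20 = -130
Change in S: -130 − (-103) = -27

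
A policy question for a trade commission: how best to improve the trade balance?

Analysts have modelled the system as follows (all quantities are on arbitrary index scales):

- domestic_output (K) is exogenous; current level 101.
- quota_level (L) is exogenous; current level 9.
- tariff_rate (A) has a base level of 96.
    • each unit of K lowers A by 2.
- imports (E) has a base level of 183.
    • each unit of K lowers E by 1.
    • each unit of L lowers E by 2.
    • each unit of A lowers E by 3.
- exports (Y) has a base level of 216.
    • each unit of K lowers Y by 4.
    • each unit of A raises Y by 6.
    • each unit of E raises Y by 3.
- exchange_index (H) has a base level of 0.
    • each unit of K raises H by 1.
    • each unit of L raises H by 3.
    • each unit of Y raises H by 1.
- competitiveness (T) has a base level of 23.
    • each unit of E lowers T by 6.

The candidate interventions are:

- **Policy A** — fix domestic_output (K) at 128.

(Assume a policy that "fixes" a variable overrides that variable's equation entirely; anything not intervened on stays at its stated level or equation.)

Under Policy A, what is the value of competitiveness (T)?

-3079

Policy A (K := 128):
  K = 128
  L = 9
  A = 96 − 2·128 = -160
  E = 183 − 128 − 2·9 − 3·(-160) = 517
  T = 23 − 6·517 = -3079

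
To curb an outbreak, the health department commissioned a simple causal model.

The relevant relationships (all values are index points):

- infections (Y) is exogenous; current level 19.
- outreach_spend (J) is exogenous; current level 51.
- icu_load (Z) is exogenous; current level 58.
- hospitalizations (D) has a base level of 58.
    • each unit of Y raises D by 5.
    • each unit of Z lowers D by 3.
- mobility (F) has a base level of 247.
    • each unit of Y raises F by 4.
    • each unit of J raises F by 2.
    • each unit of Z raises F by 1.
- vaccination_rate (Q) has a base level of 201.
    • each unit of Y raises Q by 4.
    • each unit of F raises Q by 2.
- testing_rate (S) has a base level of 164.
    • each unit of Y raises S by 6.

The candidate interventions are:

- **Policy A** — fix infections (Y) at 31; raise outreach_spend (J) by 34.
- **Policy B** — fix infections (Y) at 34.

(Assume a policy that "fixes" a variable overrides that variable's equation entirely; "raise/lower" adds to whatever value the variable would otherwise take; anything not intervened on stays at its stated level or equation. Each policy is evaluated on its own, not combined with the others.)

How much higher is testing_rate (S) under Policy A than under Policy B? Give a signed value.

-18

Policy A (Y := 31, J + 34):
  Y = 31
  S = 164 + 6·31 = 350
Policy B (Y := 34):
  Y = 34
  S = 164 + 6·34 = 368
S: 350 − 368 = -18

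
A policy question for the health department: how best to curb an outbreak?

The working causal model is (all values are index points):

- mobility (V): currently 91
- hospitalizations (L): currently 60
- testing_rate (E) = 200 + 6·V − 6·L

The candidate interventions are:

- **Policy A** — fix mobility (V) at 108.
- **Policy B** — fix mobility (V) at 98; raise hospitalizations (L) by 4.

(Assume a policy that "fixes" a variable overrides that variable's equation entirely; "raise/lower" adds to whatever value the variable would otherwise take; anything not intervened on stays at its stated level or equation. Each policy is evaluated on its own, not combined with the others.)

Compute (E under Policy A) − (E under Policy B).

Policy A (V := 108):
  V = 108
  L = 60
  E = 200 + 6·108 − 6·60 = 488
Policy B (V := 98, L + 4):
  V = 98
  L = 60 + 4 = 64
  E = 200 + 6·98 − 6·64 = 404
E: 488 − 404 = 84

84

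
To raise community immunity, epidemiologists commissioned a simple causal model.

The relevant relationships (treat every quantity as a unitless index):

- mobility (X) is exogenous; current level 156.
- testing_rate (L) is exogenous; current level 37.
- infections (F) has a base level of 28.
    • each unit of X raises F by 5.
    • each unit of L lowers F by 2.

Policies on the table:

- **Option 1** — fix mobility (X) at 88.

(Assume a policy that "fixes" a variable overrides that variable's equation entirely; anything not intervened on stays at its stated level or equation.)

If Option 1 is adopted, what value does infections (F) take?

394

Option 1 (X := 88):
  X = 88
  L = 37
  F = 28 + 5·88 − 2·37 = 394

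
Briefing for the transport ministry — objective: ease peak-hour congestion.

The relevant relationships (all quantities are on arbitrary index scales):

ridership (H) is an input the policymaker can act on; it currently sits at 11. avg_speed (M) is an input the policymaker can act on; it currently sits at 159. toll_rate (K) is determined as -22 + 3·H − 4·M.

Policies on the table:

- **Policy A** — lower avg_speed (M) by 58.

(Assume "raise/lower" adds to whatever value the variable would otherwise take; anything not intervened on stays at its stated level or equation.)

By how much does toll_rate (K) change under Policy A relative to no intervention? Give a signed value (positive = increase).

232

Baseline:
  H = 11
  M = 159
  K = -22 + 3·11 − 4·159 = -625
Policy A (M − 58):
  H = 11
  M = 159 − 58 = 101
  K = -22 + 3·11 − 4·101 = -393
Change in K: -393 − (-625) = 232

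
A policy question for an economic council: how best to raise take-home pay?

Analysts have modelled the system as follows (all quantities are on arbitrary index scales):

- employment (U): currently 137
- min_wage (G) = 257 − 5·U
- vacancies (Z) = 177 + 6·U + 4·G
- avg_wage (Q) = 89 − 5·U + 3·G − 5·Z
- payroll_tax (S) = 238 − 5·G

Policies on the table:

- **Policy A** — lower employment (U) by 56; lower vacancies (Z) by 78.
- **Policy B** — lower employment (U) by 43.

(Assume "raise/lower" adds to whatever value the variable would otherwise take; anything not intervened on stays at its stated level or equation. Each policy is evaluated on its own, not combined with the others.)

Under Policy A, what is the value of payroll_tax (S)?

978

Policy A (U − 56, Z − 78):
  U = 137 − 56 = 81
  G = 257 − 5·81 = -148
  S = 238 − 5·(-148) = 978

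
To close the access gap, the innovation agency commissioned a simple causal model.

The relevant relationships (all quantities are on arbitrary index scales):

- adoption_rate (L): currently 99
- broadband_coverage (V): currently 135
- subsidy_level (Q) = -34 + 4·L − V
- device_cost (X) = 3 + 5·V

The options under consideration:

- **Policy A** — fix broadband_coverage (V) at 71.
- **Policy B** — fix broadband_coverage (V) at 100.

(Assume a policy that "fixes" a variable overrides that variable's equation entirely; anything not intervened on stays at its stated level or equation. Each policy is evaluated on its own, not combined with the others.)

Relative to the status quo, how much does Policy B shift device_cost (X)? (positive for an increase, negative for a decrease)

-175

Baseline:
  V = 135
  X = 3 + 5·135 = 678
Policy B (V := 100):
  V = 100
  X = 3 + 5·100 = 503
Change in X: 503 − 678 = -175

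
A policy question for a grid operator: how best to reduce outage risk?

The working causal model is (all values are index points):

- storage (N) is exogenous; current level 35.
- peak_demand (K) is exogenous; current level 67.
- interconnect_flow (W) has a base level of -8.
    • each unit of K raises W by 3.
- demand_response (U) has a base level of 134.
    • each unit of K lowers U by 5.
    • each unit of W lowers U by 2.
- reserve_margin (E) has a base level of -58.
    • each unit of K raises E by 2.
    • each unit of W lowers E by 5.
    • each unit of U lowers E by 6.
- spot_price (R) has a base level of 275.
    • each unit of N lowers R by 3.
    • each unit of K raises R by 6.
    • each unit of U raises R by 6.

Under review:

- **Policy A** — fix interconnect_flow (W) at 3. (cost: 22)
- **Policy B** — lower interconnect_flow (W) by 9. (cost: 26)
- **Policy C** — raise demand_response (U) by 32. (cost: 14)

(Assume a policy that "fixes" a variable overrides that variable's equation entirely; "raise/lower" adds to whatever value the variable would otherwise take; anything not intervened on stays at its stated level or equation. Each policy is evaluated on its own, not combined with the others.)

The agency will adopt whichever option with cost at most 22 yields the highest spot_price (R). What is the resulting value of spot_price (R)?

-670

Policy A (W := 3):
  N = 35
  K = 67
  W = 3
  U = 134 − 5·67 − 2·3 = -207
  R = 275 − 3·35 + 6·67 + 6·(-207) = -670
Policy C (U + 32):
  N = 35
  K = 67
  W = -8 + 3·67 = 193
  U = 134 − 5·67 − 2·193 (+32 from intervention) = -555
  R = 275 − 3·35 + 6·67 + 6·(-555) = -2758
Comparing — Policy A: R=-670, Policy C: R=-2758. Highest is -670 (Policy A).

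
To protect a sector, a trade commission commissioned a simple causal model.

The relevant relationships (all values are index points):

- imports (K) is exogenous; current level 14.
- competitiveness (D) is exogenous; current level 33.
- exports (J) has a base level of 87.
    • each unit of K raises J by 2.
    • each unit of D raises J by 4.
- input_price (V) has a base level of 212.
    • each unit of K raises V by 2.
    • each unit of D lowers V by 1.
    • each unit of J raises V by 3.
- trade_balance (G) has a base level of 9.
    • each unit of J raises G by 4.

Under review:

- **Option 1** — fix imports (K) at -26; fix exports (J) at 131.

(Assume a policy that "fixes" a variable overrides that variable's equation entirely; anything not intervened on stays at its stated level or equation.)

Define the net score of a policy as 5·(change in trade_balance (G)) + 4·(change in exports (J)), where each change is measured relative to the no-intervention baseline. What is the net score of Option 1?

Baseline:
  K = 14
  D = 33
  J = 87 + 2·14 + 4·33 = 247
  G = 9 + 4·247 = 997
Option 1 (K := -26, J := 131):
  K = -26
  D = 33
  J = 131
  G = 9 + 4·131 = 533
ΔG = 533 − 997 = -464; ΔJ = 131 − 247 = -116
Score = 5·(-464) + 4·(-116) = -2784

-2784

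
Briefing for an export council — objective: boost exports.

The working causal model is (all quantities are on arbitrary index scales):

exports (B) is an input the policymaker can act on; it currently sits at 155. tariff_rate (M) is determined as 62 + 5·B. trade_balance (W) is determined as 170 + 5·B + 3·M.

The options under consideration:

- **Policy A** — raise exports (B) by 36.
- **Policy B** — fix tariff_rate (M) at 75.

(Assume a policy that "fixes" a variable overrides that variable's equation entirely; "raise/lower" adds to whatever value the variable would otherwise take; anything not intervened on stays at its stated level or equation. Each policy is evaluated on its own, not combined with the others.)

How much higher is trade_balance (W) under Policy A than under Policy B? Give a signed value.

Policy A (B + 36):
  B = 155 + 36 = 191
  M = 62 + 5·191 = 1017
  W = 170 + 5·191 + 3·1017 = 4176
Policy B (M := 75):
  B = 155
  M = 75
  W = 170 + 5·155 + 3·75 = 1170
W: 4176 − 1170 = 3006

3006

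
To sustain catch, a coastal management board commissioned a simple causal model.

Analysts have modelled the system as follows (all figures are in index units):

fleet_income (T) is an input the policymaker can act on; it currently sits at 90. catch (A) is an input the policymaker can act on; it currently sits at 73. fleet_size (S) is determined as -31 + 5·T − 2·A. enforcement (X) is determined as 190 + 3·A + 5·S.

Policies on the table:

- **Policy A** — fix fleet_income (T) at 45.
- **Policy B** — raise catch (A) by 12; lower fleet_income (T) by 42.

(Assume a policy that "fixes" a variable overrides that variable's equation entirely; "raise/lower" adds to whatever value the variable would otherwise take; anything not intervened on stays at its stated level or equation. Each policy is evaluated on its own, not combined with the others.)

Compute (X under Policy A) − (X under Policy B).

Policy A (T := 45):
  T = 45
  A = 73
  S = -31 + 5·45 − 2·73 = 48
  X = 190 + 3·73 + 5·48 = 649
Policy B (A + 12, T − 42):
  T = 90 − 42 = 48
  A = 73 + 12 = 85
  S = -31 + 5·48 − 2·85 = 39
  X = 190 + 3·85 + 5·39 = 640
X: 649 − 640 = 9

9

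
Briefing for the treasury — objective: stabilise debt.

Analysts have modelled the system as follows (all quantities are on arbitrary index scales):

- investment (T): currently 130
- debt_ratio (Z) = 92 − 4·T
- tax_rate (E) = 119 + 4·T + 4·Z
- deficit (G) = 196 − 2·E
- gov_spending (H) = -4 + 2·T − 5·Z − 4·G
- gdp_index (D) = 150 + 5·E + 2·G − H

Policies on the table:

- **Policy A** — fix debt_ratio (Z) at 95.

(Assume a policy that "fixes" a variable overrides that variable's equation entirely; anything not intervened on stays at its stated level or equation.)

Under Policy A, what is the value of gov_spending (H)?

Policy A (Z := 95):
  T = 130
  Z = 95
  E = 119 + 4·130 + 4·95 = 1019
  G = 196 − 2·1019 = -1842
  H = -4 + 2·130 − 5·95 − 4·(-1842) = 7149

7149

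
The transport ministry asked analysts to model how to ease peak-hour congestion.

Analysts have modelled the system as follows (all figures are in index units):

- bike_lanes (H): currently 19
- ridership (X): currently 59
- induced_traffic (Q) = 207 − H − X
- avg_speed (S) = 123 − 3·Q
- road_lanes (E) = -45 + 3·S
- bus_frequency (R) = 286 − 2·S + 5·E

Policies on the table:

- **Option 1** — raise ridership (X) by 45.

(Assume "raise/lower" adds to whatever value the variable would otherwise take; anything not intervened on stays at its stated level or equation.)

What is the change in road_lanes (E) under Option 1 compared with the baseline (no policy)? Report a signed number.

405

Baseline:
  H = 19
  X = 59
  Q = 207 − 19 − 59 = 129
  S = 123 − 3·129 = -264
  E = -45 + 3·(-264) = -837
Option 1 (X + 45):
  H = 19
  X = 59 + 45 = 104
  Q = 207 − 19 − 104 = 84
  S = 123 − 3·84 = -129
  E = -45 + 3·(-129) = -432
Change in E: -432 − (-837) = 405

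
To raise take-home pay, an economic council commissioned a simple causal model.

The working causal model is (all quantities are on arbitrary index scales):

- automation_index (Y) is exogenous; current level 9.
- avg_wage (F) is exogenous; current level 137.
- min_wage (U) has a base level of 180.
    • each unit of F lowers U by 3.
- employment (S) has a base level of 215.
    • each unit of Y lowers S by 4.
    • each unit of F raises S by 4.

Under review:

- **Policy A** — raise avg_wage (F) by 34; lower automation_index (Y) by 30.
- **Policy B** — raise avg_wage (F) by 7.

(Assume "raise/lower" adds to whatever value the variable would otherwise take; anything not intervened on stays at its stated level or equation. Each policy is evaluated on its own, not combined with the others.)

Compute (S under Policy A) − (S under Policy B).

Policy A (F + 34, Y − 30):
  Y = 9 − 30 = -21
  F = 137 + 34 = 171
  S = 215 − 4·(-21) + 4·171 = 983
Policy B (F + 7):
  Y = 9
  F = 137 + 7 = 144
  S = 215 − 4·9 + 4·144 = 755
S: 983 − 755 = 228

228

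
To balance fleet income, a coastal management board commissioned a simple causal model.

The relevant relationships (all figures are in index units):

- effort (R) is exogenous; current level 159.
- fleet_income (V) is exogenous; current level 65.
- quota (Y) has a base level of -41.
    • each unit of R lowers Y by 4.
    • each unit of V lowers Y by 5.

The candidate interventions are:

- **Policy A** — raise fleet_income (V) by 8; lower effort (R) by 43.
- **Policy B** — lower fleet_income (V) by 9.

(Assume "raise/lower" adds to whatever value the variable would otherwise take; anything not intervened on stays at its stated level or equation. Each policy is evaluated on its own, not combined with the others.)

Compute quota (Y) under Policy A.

Policy A (V + 8, R − 43):
  R = 159 − 43 = 116
  V = 65 + 8 = 73
  Y = -41 − 4·116 − 5·73 = -870

-870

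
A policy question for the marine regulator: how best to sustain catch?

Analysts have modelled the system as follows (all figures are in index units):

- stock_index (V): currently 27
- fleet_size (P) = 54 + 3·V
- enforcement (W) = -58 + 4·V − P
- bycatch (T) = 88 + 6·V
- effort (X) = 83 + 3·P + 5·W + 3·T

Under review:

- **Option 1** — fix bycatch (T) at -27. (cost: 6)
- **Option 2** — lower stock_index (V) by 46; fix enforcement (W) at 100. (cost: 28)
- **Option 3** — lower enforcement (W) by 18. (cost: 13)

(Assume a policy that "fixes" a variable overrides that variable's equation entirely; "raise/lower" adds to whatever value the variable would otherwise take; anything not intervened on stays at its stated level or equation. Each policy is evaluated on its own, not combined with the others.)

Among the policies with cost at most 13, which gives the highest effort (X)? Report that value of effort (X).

Option 1 (T := -27):
  V = 27
  P = 54 + 3·27 = 135
  W = -58 + 4·27 − 135 = -85
  T = -27
  X = 83 + 3·135 + 5·(-85) + 3·(-27) = -18
Option 3 (W − 18):
  V = 27
  P = 54 + 3·27 = 135
  W = -58 + 4·27 − 135 (−18 from intervention) = -103
  T = 88 + 6·27 = 250
  X = 83 + 3·135 + 5·(-103) + 3·250 = 723
Comparing — Option 1: X=-18, Option 3: X=723. Highest is 723 (Option 3).

723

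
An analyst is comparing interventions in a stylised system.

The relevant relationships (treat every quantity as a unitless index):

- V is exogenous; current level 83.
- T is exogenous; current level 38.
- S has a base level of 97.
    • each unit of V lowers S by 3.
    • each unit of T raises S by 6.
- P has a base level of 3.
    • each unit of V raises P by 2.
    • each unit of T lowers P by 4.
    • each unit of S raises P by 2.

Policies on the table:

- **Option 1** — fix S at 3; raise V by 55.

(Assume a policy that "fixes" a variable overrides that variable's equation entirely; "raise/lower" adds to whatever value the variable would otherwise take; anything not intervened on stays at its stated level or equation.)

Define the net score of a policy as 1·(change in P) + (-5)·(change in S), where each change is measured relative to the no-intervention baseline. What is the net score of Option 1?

Baseline:
  V = 83
  T = 38
  S = 97 − 3·83 + 6·38 = 76
  P = 3 + 2·83 − 4·38 + 2·76 = 169
Option 1 (S := 3, V + 55):
  V = 83 + 55 = 138
  T = 38
  S = 3
  P = 3 + 2·138 − 4·38 + 2·3 = 133
ΔP = 133 − 169 = -36; ΔS = 3 − 76 = -73
Score = 1·(-36) + (-5)·(-73) = 329

329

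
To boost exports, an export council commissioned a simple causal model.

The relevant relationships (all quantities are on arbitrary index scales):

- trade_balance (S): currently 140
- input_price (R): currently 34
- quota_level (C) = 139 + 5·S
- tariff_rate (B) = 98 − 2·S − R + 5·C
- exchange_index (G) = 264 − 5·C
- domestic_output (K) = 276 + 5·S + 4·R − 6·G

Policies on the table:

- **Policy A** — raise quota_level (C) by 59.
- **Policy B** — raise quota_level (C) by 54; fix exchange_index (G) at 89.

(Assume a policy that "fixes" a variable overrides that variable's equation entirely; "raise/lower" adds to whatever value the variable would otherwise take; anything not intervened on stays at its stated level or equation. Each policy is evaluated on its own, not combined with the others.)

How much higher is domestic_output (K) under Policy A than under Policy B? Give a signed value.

Policy A (C + 59):
  S = 140
  R = 34
  C = 139 + 5·140 (+59 from intervention) = 898
  G = 264 − 5·898 = -4226
  K = 276 + 5·140 + 4·34 − 6·(-4226) = 26468
Policy B (C + 54, G := 89):
  S = 140
  R = 34
  C = 139 + 5·140 (+54 from intervention) = 893
  G = 89
  K = 276 + 5·140 + 4·34 − 6·89 = 578
K: 26468 − 578 = 25890

25890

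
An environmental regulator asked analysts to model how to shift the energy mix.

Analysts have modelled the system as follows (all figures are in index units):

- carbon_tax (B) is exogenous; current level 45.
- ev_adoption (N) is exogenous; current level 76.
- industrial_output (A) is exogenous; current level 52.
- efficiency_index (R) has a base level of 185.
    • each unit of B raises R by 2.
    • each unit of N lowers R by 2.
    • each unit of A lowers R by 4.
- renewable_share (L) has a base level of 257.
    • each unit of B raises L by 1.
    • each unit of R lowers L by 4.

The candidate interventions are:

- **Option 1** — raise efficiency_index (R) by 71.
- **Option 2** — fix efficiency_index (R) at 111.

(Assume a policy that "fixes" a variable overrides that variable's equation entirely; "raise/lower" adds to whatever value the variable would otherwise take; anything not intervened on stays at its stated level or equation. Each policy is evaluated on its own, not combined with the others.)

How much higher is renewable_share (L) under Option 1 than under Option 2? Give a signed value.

Option 1 (R + 71):
  B = 45
  N = 76
  A = 52
  R = 185 + 2·45 − 2·76 − 4·52 (+71 from intervention) = -14
  L = 257 + 45 − 4·(-14) = 358
Option 2 (R := 111):
  B = 45
  N = 76
  A = 52
  R = 111
  L = 257 + 45 − 4·111 = -142
L: 358 − (-142) = 500

500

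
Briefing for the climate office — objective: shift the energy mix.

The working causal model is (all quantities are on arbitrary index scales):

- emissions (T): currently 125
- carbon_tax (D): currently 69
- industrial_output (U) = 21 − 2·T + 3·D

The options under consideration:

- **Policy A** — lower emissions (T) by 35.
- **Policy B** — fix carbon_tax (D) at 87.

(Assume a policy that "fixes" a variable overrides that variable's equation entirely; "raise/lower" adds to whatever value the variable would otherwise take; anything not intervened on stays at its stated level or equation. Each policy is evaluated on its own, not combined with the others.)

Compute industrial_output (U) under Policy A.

48

Policy A (T − 35):
  T = 125 − 35 = 90
  D = 69
  U = 21 − 2·90 + 3·69 = 48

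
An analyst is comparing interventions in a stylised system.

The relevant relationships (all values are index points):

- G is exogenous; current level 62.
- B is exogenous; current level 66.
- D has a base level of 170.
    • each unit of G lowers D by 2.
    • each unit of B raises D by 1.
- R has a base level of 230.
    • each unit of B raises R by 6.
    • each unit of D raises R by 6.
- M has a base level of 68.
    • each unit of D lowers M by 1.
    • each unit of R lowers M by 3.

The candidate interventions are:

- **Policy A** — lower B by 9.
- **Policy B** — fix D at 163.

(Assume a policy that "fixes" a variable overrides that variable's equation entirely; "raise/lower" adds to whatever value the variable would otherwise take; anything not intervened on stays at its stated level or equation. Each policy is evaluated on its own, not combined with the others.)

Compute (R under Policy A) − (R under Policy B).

-414

Policy A (B − 9):
  G = 62
  B = 66 − 9 = 57
  D = 170 − 2·62 + 57 = 103
  R = 230 + 6·57 + 6·103 = 1190
Policy B (D := 163):
  G = 62
  B = 66
  D = 163
  R = 230 + 6·66 + 6·163 = 1604
R: 1190 − 1604 = -414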